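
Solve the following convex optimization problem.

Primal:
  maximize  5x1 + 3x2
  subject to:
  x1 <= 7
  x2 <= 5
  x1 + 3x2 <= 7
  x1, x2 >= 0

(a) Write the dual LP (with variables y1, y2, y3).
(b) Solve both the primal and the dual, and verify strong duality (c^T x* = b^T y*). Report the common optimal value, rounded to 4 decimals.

The standard primal-dual pair for 'max c^T x s.t. A x <= b, x >= 0' is:
  Dual:  min b^T y  s.t.  A^T y >= c,  y >= 0.

So the dual LP is:
  minimize  7y1 + 5y2 + 7y3
  subject to:
    y1 + y3 >= 5
    y2 + 3y3 >= 3
    y1, y2, y3 >= 0

Solving the primal: x* = (7, 0).
  primal value c^T x* = 35.
Solving the dual: y* = (4, 0, 1).
  dual value b^T y* = 35.
Strong duality: c^T x* = b^T y*. Confirmed.

35


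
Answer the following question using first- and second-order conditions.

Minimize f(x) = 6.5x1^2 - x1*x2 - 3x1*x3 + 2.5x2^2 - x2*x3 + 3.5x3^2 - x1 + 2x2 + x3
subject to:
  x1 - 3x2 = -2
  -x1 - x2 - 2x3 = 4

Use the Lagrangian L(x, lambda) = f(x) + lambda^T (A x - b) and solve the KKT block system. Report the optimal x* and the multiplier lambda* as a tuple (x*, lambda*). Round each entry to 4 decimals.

Form the Lagrangian:
  L(x, lambda) = (1/2) x^T Q x + c^T x + lambda^T (A x - b)
Stationarity (grad_x L = 0): Q x + c + A^T lambda = 0.
Primal feasibility: A x = b.

This gives the KKT block system:
  [ Q   A^T ] [ x     ]   [-c ]
  [ A    0  ] [ lambda ] = [ b ]

Solving the linear system:
  x*      = (-0.9076, 0.3641, -1.7283)
  lambda* = (3.6087, -4.3696)
  f(x*)   = 12.3016

x* = (-0.9076, 0.3641, -1.7283), lambda* = (3.6087, -4.3696)


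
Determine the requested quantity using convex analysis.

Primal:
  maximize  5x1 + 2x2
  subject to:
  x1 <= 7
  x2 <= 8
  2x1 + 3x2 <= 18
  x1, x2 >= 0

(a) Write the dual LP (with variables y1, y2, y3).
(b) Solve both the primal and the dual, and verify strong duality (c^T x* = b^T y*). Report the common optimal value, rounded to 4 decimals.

The standard primal-dual pair for 'max c^T x s.t. A x <= b, x >= 0' is:
  Dual:  min b^T y  s.t.  A^T y >= c,  y >= 0.

So the dual LP is:
  minimize  7y1 + 8y2 + 18y3
  subject to:
    y1 + 2y3 >= 5
    y2 + 3y3 >= 2
    y1, y2, y3 >= 0

Solving the primal: x* = (7, 1.3333).
  primal value c^T x* = 37.6667.
Solving the dual: y* = (3.6667, 0, 0.6667).
  dual value b^T y* = 37.6667.
Strong duality: c^T x* = b^T y*. Confirmed.

37.6667


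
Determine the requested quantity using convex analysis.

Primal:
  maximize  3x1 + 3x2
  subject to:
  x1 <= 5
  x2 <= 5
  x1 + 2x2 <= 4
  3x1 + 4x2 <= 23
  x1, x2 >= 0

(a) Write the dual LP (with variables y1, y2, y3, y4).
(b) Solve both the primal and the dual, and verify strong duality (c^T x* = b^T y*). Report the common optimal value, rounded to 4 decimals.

The standard primal-dual pair for 'max c^T x s.t. A x <= b, x >= 0' is:
  Dual:  min b^T y  s.t.  A^T y >= c,  y >= 0.

So the dual LP is:
  minimize  5y1 + 5y2 + 4y3 + 23y4
  subject to:
    y1 + y3 + 3y4 >= 3
    y2 + 2y3 + 4y4 >= 3
    y1, y2, y3, y4 >= 0

Solving the primal: x* = (4, 0).
  primal value c^T x* = 12.
Solving the dual: y* = (0, 0, 3, 0).
  dual value b^T y* = 12.
Strong duality: c^T x* = b^T y*. Confirmed.

12


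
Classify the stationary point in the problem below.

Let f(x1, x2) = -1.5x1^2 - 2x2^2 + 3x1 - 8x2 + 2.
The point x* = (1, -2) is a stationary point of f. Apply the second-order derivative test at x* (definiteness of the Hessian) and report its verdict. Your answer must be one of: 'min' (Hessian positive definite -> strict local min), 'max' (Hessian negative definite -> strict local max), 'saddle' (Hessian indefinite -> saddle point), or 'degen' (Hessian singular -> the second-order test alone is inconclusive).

Compute the Hessian H = grad^2 f:
  H = [[-3, 0], [0, -4]]
Verify stationarity: grad f(x*) = H x* + g = (0, 0).
Eigenvalues of H: -4, -3.
Both eigenvalues < 0, so H is negative definite -> x* is a strict local max.

max


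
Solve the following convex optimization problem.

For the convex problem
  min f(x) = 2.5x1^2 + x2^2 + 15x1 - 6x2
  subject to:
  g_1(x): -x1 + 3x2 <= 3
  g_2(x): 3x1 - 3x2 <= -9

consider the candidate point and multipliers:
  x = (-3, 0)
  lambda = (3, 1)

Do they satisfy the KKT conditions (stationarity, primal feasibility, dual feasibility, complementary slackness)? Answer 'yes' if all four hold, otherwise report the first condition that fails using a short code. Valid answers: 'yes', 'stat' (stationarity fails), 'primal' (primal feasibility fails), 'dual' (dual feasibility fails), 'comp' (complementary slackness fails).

Gradient of f: grad f(x) = Q x + c = (0, -6)
Constraint values g_i(x) = a_i^T x - b_i:
  g_1((-3, 0)) = 0
  g_2((-3, 0)) = 0
Stationarity residual: grad f(x) + sum_i lambda_i a_i = (0, 0)
  -> stationarity OK
Primal feasibility (all g_i <= 0): OK
Dual feasibility (all lambda_i >= 0): OK
Complementary slackness (lambda_i * g_i(x) = 0 for all i): OK

Verdict: yes, KKT holds.

yes


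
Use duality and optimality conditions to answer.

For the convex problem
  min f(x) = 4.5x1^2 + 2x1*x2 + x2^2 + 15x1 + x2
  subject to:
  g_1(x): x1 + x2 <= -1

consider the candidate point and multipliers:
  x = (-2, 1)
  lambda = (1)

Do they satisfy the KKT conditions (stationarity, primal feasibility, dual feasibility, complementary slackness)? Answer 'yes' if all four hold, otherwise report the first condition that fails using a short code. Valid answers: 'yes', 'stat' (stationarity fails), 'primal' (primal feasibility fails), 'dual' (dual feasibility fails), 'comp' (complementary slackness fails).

Gradient of f: grad f(x) = Q x + c = (-1, -1)
Constraint values g_i(x) = a_i^T x - b_i:
  g_1((-2, 1)) = 0
Stationarity residual: grad f(x) + sum_i lambda_i a_i = (0, 0)
  -> stationarity OK
Primal feasibility (all g_i <= 0): OK
Dual feasibility (all lambda_i >= 0): OK
Complementary slackness (lambda_i * g_i(x) = 0 for all i): OK

Verdict: yes, KKT holds.

yes


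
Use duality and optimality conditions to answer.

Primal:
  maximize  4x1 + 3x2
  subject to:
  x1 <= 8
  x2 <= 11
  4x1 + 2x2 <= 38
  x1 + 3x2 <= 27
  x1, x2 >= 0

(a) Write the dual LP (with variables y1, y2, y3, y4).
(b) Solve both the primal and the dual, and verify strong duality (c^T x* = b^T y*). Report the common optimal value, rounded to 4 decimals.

The standard primal-dual pair for 'max c^T x s.t. A x <= b, x >= 0' is:
  Dual:  min b^T y  s.t.  A^T y >= c,  y >= 0.

So the dual LP is:
  minimize  8y1 + 11y2 + 38y3 + 27y4
  subject to:
    y1 + 4y3 + y4 >= 4
    y2 + 2y3 + 3y4 >= 3
    y1, y2, y3, y4 >= 0

Solving the primal: x* = (6, 7).
  primal value c^T x* = 45.
Solving the dual: y* = (0, 0, 0.9, 0.4).
  dual value b^T y* = 45.
Strong duality: c^T x* = b^T y*. Confirmed.

45


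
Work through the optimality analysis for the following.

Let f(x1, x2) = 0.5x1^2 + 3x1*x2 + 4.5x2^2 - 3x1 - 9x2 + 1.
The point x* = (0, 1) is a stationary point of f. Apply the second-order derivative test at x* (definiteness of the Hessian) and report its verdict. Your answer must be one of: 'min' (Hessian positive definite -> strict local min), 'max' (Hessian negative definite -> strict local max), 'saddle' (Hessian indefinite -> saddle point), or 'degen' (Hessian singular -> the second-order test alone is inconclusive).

Compute the Hessian H = grad^2 f:
  H = [[1, 3], [3, 9]]
Verify stationarity: grad f(x*) = H x* + g = (0, 0).
Eigenvalues of H: 0, 10.
H has a zero eigenvalue (singular; positive semidefinite but not definite), so H is neither positive definite, negative definite, nor indefinite. The second-order test alone is inconclusive -> degen.
(Indeed, f is constant along the null direction of H through x*, so x* is not a strict local extremum.)

degen


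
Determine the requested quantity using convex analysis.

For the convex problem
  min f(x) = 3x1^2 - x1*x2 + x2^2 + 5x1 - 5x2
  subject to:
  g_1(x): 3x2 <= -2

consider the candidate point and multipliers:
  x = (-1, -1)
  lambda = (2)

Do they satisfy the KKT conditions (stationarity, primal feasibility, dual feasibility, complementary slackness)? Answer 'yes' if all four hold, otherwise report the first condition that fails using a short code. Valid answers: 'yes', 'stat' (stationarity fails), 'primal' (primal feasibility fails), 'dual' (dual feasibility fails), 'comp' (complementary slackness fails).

Gradient of f: grad f(x) = Q x + c = (0, -6)
Constraint values g_i(x) = a_i^T x - b_i:
  g_1((-1, -1)) = -1
Stationarity residual: grad f(x) + sum_i lambda_i a_i = (0, 0)
  -> stationarity OK
Primal feasibility (all g_i <= 0): OK
Dual feasibility (all lambda_i >= 0): OK
Complementary slackness (lambda_i * g_i(x) = 0 for all i): FAILS

Verdict: the first failing condition is complementary_slackness -> comp.

comp


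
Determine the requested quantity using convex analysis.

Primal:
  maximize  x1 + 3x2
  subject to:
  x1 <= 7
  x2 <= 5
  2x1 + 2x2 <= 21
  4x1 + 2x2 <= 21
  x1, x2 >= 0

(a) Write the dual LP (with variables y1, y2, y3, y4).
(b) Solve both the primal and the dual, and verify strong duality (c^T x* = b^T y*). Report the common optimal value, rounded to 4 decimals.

The standard primal-dual pair for 'max c^T x s.t. A x <= b, x >= 0' is:
  Dual:  min b^T y  s.t.  A^T y >= c,  y >= 0.

So the dual LP is:
  minimize  7y1 + 5y2 + 21y3 + 21y4
  subject to:
    y1 + 2y3 + 4y4 >= 1
    y2 + 2y3 + 2y4 >= 3
    y1, y2, y3, y4 >= 0

Solving the primal: x* = (2.75, 5).
  primal value c^T x* = 17.75.
Solving the dual: y* = (0, 2.5, 0, 0.25).
  dual value b^T y* = 17.75.
Strong duality: c^T x* = b^T y*. Confirmed.

17.75


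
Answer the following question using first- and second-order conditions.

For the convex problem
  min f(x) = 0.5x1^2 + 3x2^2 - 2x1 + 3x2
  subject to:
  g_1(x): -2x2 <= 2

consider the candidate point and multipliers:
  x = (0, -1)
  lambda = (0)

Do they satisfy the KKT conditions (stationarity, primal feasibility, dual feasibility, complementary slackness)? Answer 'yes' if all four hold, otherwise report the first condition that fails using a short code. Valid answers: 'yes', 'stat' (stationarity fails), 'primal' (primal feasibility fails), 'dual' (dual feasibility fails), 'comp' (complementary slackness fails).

Gradient of f: grad f(x) = Q x + c = (-2, -3)
Constraint values g_i(x) = a_i^T x - b_i:
  g_1((0, -1)) = 0
Stationarity residual: grad f(x) + sum_i lambda_i a_i = (-2, -3)
  -> stationarity FAILS
Primal feasibility (all g_i <= 0): OK
Dual feasibility (all lambda_i >= 0): OK
Complementary slackness (lambda_i * g_i(x) = 0 for all i): OK

Verdict: the first failing condition is stationarity -> stat.

stat


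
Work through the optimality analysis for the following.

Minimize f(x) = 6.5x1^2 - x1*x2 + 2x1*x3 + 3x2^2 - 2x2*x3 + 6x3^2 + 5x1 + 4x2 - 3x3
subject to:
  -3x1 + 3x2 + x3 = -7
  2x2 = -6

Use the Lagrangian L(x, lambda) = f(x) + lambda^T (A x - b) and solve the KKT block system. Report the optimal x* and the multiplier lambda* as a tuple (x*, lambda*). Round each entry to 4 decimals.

Form the Lagrangian:
  L(x, lambda) = (1/2) x^T Q x + c^T x + lambda^T (A x - b)
Stationarity (grad_x L = 0): Q x + c + A^T lambda = 0.
Primal feasibility: A x = b.

This gives the KKT block system:
  [ Q   A^T ] [ x     ]   [-c ]
  [ A    0  ] [ lambda ] = [ b ]

Solving the linear system:
  x*      = (-0.6992, -3, -0.0977)
  lambda* = (-0.4286, 7.1955)
  f(x*)   = 12.485

x* = (-0.6992, -3, -0.0977), lambda* = (-0.4286, 7.1955)


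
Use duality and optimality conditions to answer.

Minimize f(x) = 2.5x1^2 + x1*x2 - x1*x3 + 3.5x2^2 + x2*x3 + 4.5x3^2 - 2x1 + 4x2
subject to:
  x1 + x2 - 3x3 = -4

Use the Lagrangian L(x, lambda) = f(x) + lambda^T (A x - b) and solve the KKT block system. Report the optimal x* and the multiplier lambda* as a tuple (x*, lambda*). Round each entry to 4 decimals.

Form the Lagrangian:
  L(x, lambda) = (1/2) x^T Q x + c^T x + lambda^T (A x - b)
Stationarity (grad_x L = 0): Q x + c + A^T lambda = 0.
Primal feasibility: A x = b.

This gives the KKT block system:
  [ Q   A^T ] [ x     ]   [-c ]
  [ A    0  ] [ lambda ] = [ b ]

Solving the linear system:
  x*      = (0.3053, -1.1474, 1.0526)
  lambda* = (2.6737)
  f(x*)   = 2.7474

x* = (0.3053, -1.1474, 1.0526), lambda* = (2.6737)


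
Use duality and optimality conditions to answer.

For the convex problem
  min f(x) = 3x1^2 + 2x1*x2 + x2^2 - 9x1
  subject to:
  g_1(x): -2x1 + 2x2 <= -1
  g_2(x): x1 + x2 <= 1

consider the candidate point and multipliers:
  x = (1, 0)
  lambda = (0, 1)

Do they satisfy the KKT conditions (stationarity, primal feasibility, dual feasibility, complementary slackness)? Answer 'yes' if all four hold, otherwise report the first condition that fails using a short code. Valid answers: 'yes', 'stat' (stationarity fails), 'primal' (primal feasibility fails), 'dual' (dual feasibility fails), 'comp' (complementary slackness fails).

Gradient of f: grad f(x) = Q x + c = (-3, 2)
Constraint values g_i(x) = a_i^T x - b_i:
  g_1((1, 0)) = -1
  g_2((1, 0)) = 0
Stationarity residual: grad f(x) + sum_i lambda_i a_i = (-2, 3)
  -> stationarity FAILS
Primal feasibility (all g_i <= 0): OK
Dual feasibility (all lambda_i >= 0): OK
Complementary slackness (lambda_i * g_i(x) = 0 for all i): OK

Verdict: the first failing condition is stationarity -> stat.

stat


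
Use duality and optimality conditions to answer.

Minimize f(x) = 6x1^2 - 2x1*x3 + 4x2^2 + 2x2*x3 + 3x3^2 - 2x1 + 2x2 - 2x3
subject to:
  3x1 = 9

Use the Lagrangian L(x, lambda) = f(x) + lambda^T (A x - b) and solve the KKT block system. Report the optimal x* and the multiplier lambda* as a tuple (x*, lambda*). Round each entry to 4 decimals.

Form the Lagrangian:
  L(x, lambda) = (1/2) x^T Q x + c^T x + lambda^T (A x - b)
Stationarity (grad_x L = 0): Q x + c + A^T lambda = 0.
Primal feasibility: A x = b.

This gives the KKT block system:
  [ Q   A^T ] [ x     ]   [-c ]
  [ A    0  ] [ lambda ] = [ b ]

Solving the linear system:
  x*      = (3, -0.6364, 1.5455)
  lambda* = (-10.303)
  f(x*)   = 41.1818

x* = (3, -0.6364, 1.5455), lambda* = (-10.303)


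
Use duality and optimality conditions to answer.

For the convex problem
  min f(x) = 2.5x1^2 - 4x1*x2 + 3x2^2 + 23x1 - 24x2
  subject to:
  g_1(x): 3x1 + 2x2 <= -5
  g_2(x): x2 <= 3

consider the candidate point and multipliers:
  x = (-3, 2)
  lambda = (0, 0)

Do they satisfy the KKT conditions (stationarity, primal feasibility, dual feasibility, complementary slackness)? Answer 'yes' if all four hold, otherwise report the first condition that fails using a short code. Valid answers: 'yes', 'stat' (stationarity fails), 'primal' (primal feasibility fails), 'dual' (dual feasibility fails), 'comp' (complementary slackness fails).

Gradient of f: grad f(x) = Q x + c = (0, 0)
Constraint values g_i(x) = a_i^T x - b_i:
  g_1((-3, 2)) = 0
  g_2((-3, 2)) = -1
Stationarity residual: grad f(x) + sum_i lambda_i a_i = (0, 0)
  -> stationarity OK
Primal feasibility (all g_i <= 0): OK
Dual feasibility (all lambda_i >= 0): OK
Complementary slackness (lambda_i * g_i(x) = 0 for all i): OK

Verdict: yes, KKT holds.

yes


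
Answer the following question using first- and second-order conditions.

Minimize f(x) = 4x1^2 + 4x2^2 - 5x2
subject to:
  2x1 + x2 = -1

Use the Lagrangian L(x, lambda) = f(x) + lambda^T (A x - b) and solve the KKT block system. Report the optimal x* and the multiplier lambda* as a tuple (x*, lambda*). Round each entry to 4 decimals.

Form the Lagrangian:
  L(x, lambda) = (1/2) x^T Q x + c^T x + lambda^T (A x - b)
Stationarity (grad_x L = 0): Q x + c + A^T lambda = 0.
Primal feasibility: A x = b.

This gives the KKT block system:
  [ Q   A^T ] [ x     ]   [-c ]
  [ A    0  ] [ lambda ] = [ b ]

Solving the linear system:
  x*      = (-0.65, 0.3)
  lambda* = (2.6)
  f(x*)   = 0.55

x* = (-0.65, 0.3), lambda* = (2.6)


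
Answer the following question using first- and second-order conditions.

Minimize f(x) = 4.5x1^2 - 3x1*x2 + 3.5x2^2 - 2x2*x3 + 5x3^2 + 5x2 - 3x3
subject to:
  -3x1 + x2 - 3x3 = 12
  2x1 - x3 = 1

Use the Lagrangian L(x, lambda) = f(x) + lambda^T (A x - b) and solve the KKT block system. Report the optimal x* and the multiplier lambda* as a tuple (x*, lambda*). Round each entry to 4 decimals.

Form the Lagrangian:
  L(x, lambda) = (1/2) x^T Q x + c^T x + lambda^T (A x - b)
Stationarity (grad_x L = 0): Q x + c + A^T lambda = 0.
Primal feasibility: A x = b.

This gives the KKT block system:
  [ Q   A^T ] [ x     ]   [-c ]
  [ A    0  ] [ lambda ] = [ b ]

Solving the linear system:
  x*      = (-1.1041, -0.9367, -3.2082)
  lambda* = (-8.1714, -8.6939)
  f(x*)   = 55.8459

x* = (-1.1041, -0.9367, -3.2082), lambda* = (-8.1714, -8.6939)


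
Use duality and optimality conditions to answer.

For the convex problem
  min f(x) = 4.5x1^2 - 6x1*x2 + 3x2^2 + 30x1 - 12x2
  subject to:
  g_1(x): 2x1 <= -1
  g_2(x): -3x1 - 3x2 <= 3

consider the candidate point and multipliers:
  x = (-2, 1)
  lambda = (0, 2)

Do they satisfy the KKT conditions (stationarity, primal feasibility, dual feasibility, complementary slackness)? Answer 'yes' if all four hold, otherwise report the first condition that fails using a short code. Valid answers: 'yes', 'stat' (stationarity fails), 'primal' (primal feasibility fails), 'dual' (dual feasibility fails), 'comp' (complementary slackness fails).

Gradient of f: grad f(x) = Q x + c = (6, 6)
Constraint values g_i(x) = a_i^T x - b_i:
  g_1((-2, 1)) = -3
  g_2((-2, 1)) = 0
Stationarity residual: grad f(x) + sum_i lambda_i a_i = (0, 0)
  -> stationarity OK
Primal feasibility (all g_i <= 0): OK
Dual feasibility (all lambda_i >= 0): OK
Complementary slackness (lambda_i * g_i(x) = 0 for all i): OK

Verdict: yes, KKT holds.

yes


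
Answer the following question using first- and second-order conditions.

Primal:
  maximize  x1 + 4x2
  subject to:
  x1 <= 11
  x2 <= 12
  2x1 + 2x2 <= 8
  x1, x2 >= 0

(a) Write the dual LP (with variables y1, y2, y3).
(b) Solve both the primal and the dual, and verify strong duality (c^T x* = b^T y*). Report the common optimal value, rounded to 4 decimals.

The standard primal-dual pair for 'max c^T x s.t. A x <= b, x >= 0' is:
  Dual:  min b^T y  s.t.  A^T y >= c,  y >= 0.

So the dual LP is:
  minimize  11y1 + 12y2 + 8y3
  subject to:
    y1 + 2y3 >= 1
    y2 + 2y3 >= 4
    y1, y2, y3 >= 0

Solving the primal: x* = (0, 4).
  primal value c^T x* = 16.
Solving the dual: y* = (0, 0, 2).
  dual value b^T y* = 16.
Strong duality: c^T x* = b^T y*. Confirmed.

16


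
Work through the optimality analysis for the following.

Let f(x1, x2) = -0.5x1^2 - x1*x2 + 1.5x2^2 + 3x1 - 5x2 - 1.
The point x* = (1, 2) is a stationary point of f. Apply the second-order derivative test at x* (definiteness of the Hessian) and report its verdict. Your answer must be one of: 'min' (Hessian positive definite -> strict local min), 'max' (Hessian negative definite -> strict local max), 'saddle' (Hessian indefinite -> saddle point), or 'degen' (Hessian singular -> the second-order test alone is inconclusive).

Compute the Hessian H = grad^2 f:
  H = [[-1, -1], [-1, 3]]
Verify stationarity: grad f(x*) = H x* + g = (0, 0).
Eigenvalues of H: -1.2361, 3.2361.
Eigenvalues have mixed signs, so H is indefinite -> x* is a saddle point.

saddle


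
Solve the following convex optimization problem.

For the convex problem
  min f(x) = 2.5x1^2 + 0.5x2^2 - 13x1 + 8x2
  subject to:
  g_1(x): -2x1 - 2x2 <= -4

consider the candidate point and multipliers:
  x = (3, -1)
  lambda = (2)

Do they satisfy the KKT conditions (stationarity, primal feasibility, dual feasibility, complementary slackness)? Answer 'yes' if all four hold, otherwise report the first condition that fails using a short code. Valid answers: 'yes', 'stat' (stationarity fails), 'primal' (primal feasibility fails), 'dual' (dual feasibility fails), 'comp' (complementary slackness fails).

Gradient of f: grad f(x) = Q x + c = (2, 7)
Constraint values g_i(x) = a_i^T x - b_i:
  g_1((3, -1)) = 0
Stationarity residual: grad f(x) + sum_i lambda_i a_i = (-2, 3)
  -> stationarity FAILS
Primal feasibility (all g_i <= 0): OK
Dual feasibility (all lambda_i >= 0): OK
Complementary slackness (lambda_i * g_i(x) = 0 for all i): OK

Verdict: the first failing condition is stationarity -> stat.

stat


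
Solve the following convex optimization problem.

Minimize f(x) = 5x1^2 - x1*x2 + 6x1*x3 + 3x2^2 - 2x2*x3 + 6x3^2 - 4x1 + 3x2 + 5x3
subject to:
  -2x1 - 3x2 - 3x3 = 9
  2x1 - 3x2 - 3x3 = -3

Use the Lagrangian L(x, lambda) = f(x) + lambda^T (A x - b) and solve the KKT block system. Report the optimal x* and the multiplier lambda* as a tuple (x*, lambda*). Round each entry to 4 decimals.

Form the Lagrangian:
  L(x, lambda) = (1/2) x^T Q x + c^T x + lambda^T (A x - b)
Stationarity (grad_x L = 0): Q x + c + A^T lambda = 0.
Primal feasibility: A x = b.

This gives the KKT block system:
  [ Q   A^T ] [ x     ]   [-c ]
  [ A    0  ] [ lambda ] = [ b ]

Solving the linear system:
  x*      = (-3, -1.5, 0.5)
  lambda* = (-8.0417, 6.7083)
  f(x*)   = 51.25

x* = (-3, -1.5, 0.5), lambda* = (-8.0417, 6.7083)


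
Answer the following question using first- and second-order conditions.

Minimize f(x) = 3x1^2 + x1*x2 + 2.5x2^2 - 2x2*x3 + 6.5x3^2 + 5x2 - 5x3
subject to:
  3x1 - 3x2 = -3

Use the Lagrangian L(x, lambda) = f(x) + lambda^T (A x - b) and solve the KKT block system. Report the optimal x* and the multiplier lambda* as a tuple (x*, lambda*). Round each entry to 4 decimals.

Form the Lagrangian:
  L(x, lambda) = (1/2) x^T Q x + c^T x + lambda^T (A x - b)
Stationarity (grad_x L = 0): Q x + c + A^T lambda = 0.
Primal feasibility: A x = b.

This gives the KKT block system:
  [ Q   A^T ] [ x     ]   [-c ]
  [ A    0  ] [ lambda ] = [ b ]

Solving the linear system:
  x*      = (-0.7818, 0.2182, 0.4182)
  lambda* = (1.4909)
  f(x*)   = 1.7364

x* = (-0.7818, 0.2182, 0.4182), lambda* = (1.4909)


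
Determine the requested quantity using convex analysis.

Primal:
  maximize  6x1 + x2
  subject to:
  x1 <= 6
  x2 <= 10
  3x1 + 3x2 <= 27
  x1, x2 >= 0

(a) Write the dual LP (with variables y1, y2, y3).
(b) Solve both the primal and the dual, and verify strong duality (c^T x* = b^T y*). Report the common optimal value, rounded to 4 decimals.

The standard primal-dual pair for 'max c^T x s.t. A x <= b, x >= 0' is:
  Dual:  min b^T y  s.t.  A^T y >= c,  y >= 0.

So the dual LP is:
  minimize  6y1 + 10y2 + 27y3
  subject to:
    y1 + 3y3 >= 6
    y2 + 3y3 >= 1
    y1, y2, y3 >= 0

Solving the primal: x* = (6, 3).
  primal value c^T x* = 39.
Solving the dual: y* = (5, 0, 0.3333).
  dual value b^T y* = 39.
Strong duality: c^T x* = b^T y*. Confirmed.

39


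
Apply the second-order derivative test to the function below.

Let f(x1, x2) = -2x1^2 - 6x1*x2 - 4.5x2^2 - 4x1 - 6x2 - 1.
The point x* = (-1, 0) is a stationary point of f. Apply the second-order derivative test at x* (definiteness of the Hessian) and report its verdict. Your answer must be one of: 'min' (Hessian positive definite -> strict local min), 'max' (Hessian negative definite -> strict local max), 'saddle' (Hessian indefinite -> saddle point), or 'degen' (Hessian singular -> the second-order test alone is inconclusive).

Compute the Hessian H = grad^2 f:
  H = [[-4, -6], [-6, -9]]
Verify stationarity: grad f(x*) = H x* + g = (0, 0).
Eigenvalues of H: -13, 0.
H has a zero eigenvalue (singular; negative semidefinite but not definite), so H is neither positive definite, negative definite, nor indefinite. The second-order test alone is inconclusive -> degen.
(Indeed, f is constant along the null direction of H through x*, so x* is not a strict local extremum.)

degen


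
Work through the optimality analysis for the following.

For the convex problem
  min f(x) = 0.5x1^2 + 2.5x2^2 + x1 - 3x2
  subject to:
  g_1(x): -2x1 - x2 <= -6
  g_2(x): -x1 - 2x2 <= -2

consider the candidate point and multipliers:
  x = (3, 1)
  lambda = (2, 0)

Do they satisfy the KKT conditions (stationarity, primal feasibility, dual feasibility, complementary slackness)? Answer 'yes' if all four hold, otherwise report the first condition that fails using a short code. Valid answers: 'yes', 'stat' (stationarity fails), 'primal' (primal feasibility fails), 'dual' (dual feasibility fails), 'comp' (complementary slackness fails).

Gradient of f: grad f(x) = Q x + c = (4, 2)
Constraint values g_i(x) = a_i^T x - b_i:
  g_1((3, 1)) = -1
  g_2((3, 1)) = -3
Stationarity residual: grad f(x) + sum_i lambda_i a_i = (0, 0)
  -> stationarity OK
Primal feasibility (all g_i <= 0): OK
Dual feasibility (all lambda_i >= 0): OK
Complementary slackness (lambda_i * g_i(x) = 0 for all i): FAILS

Verdict: the first failing condition is complementary_slackness -> comp.

comp


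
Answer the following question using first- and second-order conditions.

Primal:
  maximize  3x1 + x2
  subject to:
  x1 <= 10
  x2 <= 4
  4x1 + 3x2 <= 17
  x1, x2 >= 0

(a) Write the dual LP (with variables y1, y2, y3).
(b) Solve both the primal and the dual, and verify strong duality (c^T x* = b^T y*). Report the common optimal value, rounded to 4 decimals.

The standard primal-dual pair for 'max c^T x s.t. A x <= b, x >= 0' is:
  Dual:  min b^T y  s.t.  A^T y >= c,  y >= 0.

So the dual LP is:
  minimize  10y1 + 4y2 + 17y3
  subject to:
    y1 + 4y3 >= 3
    y2 + 3y3 >= 1
    y1, y2, y3 >= 0

Solving the primal: x* = (4.25, 0).
  primal value c^T x* = 12.75.
Solving the dual: y* = (0, 0, 0.75).
  dual value b^T y* = 12.75.
Strong duality: c^T x* = b^T y*. Confirmed.

12.75


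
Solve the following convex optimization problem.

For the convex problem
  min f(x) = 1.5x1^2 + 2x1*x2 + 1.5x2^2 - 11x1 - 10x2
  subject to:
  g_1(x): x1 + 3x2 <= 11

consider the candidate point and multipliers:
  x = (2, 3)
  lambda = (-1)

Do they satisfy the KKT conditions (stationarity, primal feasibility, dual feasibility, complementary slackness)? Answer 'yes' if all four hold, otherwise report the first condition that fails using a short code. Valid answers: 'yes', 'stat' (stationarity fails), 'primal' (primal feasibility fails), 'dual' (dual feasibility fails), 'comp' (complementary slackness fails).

Gradient of f: grad f(x) = Q x + c = (1, 3)
Constraint values g_i(x) = a_i^T x - b_i:
  g_1((2, 3)) = 0
Stationarity residual: grad f(x) + sum_i lambda_i a_i = (0, 0)
  -> stationarity OK
Primal feasibility (all g_i <= 0): OK
Dual feasibility (all lambda_i >= 0): FAILS
Complementary slackness (lambda_i * g_i(x) = 0 for all i): OK

Verdict: the first failing condition is dual_feasibility -> dual.

dual


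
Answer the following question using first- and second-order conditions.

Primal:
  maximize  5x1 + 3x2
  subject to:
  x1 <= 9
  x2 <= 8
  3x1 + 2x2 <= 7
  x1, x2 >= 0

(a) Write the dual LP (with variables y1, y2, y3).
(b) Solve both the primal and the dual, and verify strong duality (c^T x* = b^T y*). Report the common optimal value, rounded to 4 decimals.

The standard primal-dual pair for 'max c^T x s.t. A x <= b, x >= 0' is:
  Dual:  min b^T y  s.t.  A^T y >= c,  y >= 0.

So the dual LP is:
  minimize  9y1 + 8y2 + 7y3
  subject to:
    y1 + 3y3 >= 5
    y2 + 2y3 >= 3
    y1, y2, y3 >= 0

Solving the primal: x* = (2.3333, 0).
  primal value c^T x* = 11.6667.
Solving the dual: y* = (0, 0, 1.6667).
  dual value b^T y* = 11.6667.
Strong duality: c^T x* = b^T y*. Confirmed.

11.6667


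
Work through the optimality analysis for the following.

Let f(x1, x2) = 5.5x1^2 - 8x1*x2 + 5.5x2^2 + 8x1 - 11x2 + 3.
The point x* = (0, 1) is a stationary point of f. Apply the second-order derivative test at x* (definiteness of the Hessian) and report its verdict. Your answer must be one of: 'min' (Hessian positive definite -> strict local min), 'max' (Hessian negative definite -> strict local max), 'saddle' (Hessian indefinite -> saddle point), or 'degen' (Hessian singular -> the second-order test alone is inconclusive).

Compute the Hessian H = grad^2 f:
  H = [[11, -8], [-8, 11]]
Verify stationarity: grad f(x*) = H x* + g = (0, 0).
Eigenvalues of H: 3, 19.
Both eigenvalues > 0, so H is positive definite -> x* is a strict local min.

min


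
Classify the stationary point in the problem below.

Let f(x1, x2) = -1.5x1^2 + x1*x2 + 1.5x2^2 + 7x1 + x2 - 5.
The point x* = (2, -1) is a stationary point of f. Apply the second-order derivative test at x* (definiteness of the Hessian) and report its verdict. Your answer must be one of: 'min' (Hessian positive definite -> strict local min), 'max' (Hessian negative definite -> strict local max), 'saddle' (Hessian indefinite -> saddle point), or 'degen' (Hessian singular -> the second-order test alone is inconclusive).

Compute the Hessian H = grad^2 f:
  H = [[-3, 1], [1, 3]]
Verify stationarity: grad f(x*) = H x* + g = (0, 0).
Eigenvalues of H: -3.1623, 3.1623.
Eigenvalues have mixed signs, so H is indefinite -> x* is a saddle point.

saddle


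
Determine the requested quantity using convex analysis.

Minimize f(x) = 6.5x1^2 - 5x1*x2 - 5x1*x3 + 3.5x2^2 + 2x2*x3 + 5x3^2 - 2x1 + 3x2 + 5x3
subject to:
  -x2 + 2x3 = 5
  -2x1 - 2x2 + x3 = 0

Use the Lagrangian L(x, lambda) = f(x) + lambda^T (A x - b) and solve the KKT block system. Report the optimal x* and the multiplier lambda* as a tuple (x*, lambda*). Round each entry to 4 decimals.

Form the Lagrangian:
  L(x, lambda) = (1/2) x^T Q x + c^T x + lambda^T (A x - b)
Stationarity (grad_x L = 0): Q x + c + A^T lambda = 0.
Primal feasibility: A x = b.

This gives the KKT block system:
  [ Q   A^T ] [ x     ]   [-c ]
  [ A    0  ] [ lambda ] = [ b ]

Solving the linear system:
  x*      = (1.5572, -0.4096, 2.2952)
  lambda* = (-11.8773, 4.4075)
  f(x*)   = 33.2599

x* = (1.5572, -0.4096, 2.2952), lambda* = (-11.8773, 4.4075)


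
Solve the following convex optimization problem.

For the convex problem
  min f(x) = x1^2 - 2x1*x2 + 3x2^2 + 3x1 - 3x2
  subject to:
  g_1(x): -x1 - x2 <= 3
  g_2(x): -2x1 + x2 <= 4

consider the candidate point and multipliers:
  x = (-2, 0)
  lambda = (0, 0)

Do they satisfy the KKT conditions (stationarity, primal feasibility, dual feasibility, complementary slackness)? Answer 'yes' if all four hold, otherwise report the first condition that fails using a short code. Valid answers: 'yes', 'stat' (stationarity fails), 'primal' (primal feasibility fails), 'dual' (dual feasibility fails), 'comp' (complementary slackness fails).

Gradient of f: grad f(x) = Q x + c = (-1, 1)
Constraint values g_i(x) = a_i^T x - b_i:
  g_1((-2, 0)) = -1
  g_2((-2, 0)) = 0
Stationarity residual: grad f(x) + sum_i lambda_i a_i = (-1, 1)
  -> stationarity FAILS
Primal feasibility (all g_i <= 0): OK
Dual feasibility (all lambda_i >= 0): OK
Complementary slackness (lambda_i * g_i(x) = 0 for all i): OK

Verdict: the first failing condition is stationarity -> stat.

stat


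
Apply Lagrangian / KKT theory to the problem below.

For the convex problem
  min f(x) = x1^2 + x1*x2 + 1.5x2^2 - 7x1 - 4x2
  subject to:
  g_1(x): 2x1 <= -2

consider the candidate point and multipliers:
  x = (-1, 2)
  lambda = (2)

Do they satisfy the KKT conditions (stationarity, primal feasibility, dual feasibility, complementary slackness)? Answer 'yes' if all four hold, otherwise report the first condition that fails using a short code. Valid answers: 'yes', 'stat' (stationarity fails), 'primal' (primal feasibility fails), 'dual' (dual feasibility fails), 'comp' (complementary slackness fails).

Gradient of f: grad f(x) = Q x + c = (-7, 1)
Constraint values g_i(x) = a_i^T x - b_i:
  g_1((-1, 2)) = 0
Stationarity residual: grad f(x) + sum_i lambda_i a_i = (-3, 1)
  -> stationarity FAILS
Primal feasibility (all g_i <= 0): OK
Dual feasibility (all lambda_i >= 0): OK
Complementary slackness (lambda_i * g_i(x) = 0 for all i): OK

Verdict: the first failing condition is stationarity -> stat.

stat


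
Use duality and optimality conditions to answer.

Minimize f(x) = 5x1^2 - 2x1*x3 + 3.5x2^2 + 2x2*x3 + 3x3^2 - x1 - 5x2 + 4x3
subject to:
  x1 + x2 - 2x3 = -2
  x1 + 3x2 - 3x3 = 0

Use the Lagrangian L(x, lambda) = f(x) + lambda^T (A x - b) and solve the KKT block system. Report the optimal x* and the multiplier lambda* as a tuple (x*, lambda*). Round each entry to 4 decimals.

Form the Lagrangian:
  L(x, lambda) = (1/2) x^T Q x + c^T x + lambda^T (A x - b)
Stationarity (grad_x L = 0): Q x + c + A^T lambda = 0.
Primal feasibility: A x = b.

This gives the KKT block system:
  [ Q   A^T ] [ x     ]   [-c ]
  [ A    0  ] [ lambda ] = [ b ]

Solving the linear system:
  x*      = (-1.0857, 1.6381, 1.2762)
  lambda* = (26.1238, -11.7143)
  f(x*)   = 25.1238

x* = (-1.0857, 1.6381, 1.2762), lambda* = (26.1238, -11.7143)


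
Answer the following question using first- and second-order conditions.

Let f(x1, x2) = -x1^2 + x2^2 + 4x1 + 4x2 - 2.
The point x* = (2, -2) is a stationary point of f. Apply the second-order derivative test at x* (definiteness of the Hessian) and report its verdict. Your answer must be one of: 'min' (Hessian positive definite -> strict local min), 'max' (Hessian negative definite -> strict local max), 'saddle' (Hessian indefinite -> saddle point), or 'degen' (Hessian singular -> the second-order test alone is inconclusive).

Compute the Hessian H = grad^2 f:
  H = [[-2, 0], [0, 2]]
Verify stationarity: grad f(x*) = H x* + g = (0, 0).
Eigenvalues of H: -2, 2.
Eigenvalues have mixed signs, so H is indefinite -> x* is a saddle point.

saddle


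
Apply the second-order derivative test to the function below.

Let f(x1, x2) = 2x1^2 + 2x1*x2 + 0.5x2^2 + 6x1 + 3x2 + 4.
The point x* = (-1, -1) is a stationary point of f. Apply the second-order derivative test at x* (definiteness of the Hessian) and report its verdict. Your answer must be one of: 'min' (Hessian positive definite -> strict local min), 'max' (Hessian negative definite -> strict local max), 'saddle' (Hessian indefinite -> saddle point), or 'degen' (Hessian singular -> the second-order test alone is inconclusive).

Compute the Hessian H = grad^2 f:
  H = [[4, 2], [2, 1]]
Verify stationarity: grad f(x*) = H x* + g = (0, 0).
Eigenvalues of H: 0, 5.
H has a zero eigenvalue (singular; positive semidefinite but not definite), so H is neither positive definite, negative definite, nor indefinite. The second-order test alone is inconclusive -> degen.
(Indeed, f is constant along the null direction of H through x*, so x* is not a strict local extremum.)

degen


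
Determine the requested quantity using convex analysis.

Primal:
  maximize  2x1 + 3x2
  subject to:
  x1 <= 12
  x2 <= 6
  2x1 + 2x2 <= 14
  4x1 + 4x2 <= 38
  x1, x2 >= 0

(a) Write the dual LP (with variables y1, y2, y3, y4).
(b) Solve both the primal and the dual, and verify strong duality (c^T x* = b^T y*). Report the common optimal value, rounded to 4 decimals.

The standard primal-dual pair for 'max c^T x s.t. A x <= b, x >= 0' is:
  Dual:  min b^T y  s.t.  A^T y >= c,  y >= 0.

So the dual LP is:
  minimize  12y1 + 6y2 + 14y3 + 38y4
  subject to:
    y1 + 2y3 + 4y4 >= 2
    y2 + 2y3 + 4y4 >= 3
    y1, y2, y3, y4 >= 0

Solving the primal: x* = (1, 6).
  primal value c^T x* = 20.
Solving the dual: y* = (0, 1, 1, 0).
  dual value b^T y* = 20.
Strong duality: c^T x* = b^T y*. Confirmed.

20


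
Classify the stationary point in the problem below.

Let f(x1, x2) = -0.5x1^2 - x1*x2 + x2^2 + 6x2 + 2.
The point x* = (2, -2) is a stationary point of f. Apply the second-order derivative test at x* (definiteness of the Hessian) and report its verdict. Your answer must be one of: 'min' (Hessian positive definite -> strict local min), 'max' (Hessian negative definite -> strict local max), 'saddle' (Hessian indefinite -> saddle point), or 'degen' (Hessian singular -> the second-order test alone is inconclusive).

Compute the Hessian H = grad^2 f:
  H = [[-1, -1], [-1, 2]]
Verify stationarity: grad f(x*) = H x* + g = (0, 0).
Eigenvalues of H: -1.3028, 2.3028.
Eigenvalues have mixed signs, so H is indefinite -> x* is a saddle point.

saddle


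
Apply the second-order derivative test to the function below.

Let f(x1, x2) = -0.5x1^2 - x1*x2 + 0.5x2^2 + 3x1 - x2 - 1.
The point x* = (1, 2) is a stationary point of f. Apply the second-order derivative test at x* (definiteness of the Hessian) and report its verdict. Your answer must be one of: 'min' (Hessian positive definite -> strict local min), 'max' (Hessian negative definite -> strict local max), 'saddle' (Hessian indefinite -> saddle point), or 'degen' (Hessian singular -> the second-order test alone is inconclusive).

Compute the Hessian H = grad^2 f:
  H = [[-1, -1], [-1, 1]]
Verify stationarity: grad f(x*) = H x* + g = (0, 0).
Eigenvalues of H: -1.4142, 1.4142.
Eigenvalues have mixed signs, so H is indefinite -> x* is a saddle point.

saddle


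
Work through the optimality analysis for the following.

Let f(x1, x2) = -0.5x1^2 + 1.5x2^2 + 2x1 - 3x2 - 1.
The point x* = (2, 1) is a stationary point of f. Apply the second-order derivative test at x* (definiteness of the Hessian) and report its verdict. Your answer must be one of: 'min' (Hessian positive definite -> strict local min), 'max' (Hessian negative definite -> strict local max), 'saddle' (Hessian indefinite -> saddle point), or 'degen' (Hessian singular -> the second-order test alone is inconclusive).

Compute the Hessian H = grad^2 f:
  H = [[-1, 0], [0, 3]]
Verify stationarity: grad f(x*) = H x* + g = (0, 0).
Eigenvalues of H: -1, 3.
Eigenvalues have mixed signs, so H is indefinite -> x* is a saddle point.

saddle


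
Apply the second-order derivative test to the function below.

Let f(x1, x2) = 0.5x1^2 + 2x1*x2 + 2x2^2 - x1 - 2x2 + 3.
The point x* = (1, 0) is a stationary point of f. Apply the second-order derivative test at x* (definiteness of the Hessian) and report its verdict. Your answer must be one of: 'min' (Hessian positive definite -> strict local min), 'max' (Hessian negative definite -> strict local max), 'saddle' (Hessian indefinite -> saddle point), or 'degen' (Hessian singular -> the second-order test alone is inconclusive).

Compute the Hessian H = grad^2 f:
  H = [[1, 2], [2, 4]]
Verify stationarity: grad f(x*) = H x* + g = (0, 0).
Eigenvalues of H: 0, 5.
H has a zero eigenvalue (singular; positive semidefinite but not definite), so H is neither positive definite, negative definite, nor indefinite. The second-order test alone is inconclusive -> degen.
(Indeed, f is constant along the null direction of H through x*, so x* is not a strict local extremum.)

degen


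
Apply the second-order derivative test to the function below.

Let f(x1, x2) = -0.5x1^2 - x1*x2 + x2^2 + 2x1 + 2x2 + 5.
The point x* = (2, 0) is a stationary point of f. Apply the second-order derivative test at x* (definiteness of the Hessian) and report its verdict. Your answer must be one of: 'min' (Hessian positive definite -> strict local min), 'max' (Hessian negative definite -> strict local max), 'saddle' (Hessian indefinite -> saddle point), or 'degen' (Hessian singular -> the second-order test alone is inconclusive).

Compute the Hessian H = grad^2 f:
  H = [[-1, -1], [-1, 2]]
Verify stationarity: grad f(x*) = H x* + g = (0, 0).
Eigenvalues of H: -1.3028, 2.3028.
Eigenvalues have mixed signs, so H is indefinite -> x* is a saddle point.

saddle


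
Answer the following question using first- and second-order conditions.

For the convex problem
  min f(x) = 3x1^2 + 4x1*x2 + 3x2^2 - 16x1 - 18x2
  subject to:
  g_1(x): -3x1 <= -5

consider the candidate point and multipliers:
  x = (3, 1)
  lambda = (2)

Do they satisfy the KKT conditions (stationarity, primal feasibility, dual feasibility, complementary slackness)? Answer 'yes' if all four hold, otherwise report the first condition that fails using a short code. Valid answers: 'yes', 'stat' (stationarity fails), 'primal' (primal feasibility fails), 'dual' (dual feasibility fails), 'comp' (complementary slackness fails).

Gradient of f: grad f(x) = Q x + c = (6, 0)
Constraint values g_i(x) = a_i^T x - b_i:
  g_1((3, 1)) = -4
Stationarity residual: grad f(x) + sum_i lambda_i a_i = (0, 0)
  -> stationarity OK
Primal feasibility (all g_i <= 0): OK
Dual feasibility (all lambda_i >= 0): OK
Complementary slackness (lambda_i * g_i(x) = 0 for all i): FAILS

Verdict: the first failing condition is complementary_slackness -> comp.

comp


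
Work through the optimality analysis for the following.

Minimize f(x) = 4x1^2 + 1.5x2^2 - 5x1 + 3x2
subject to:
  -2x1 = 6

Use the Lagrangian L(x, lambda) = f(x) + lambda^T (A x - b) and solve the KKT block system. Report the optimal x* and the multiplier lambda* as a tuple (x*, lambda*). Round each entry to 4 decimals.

Form the Lagrangian:
  L(x, lambda) = (1/2) x^T Q x + c^T x + lambda^T (A x - b)
Stationarity (grad_x L = 0): Q x + c + A^T lambda = 0.
Primal feasibility: A x = b.

This gives the KKT block system:
  [ Q   A^T ] [ x     ]   [-c ]
  [ A    0  ] [ lambda ] = [ b ]

Solving the linear system:
  x*      = (-3, -1)
  lambda* = (-14.5)
  f(x*)   = 49.5

x* = (-3, -1), lambda* = (-14.5)
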